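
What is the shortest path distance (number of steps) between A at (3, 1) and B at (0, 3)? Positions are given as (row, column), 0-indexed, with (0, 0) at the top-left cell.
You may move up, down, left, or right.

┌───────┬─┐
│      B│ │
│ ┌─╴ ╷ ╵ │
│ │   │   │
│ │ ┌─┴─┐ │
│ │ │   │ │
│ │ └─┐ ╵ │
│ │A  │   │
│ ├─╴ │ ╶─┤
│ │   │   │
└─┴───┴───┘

Finding path from (3, 1) to (0, 3):
Path: (3,1) → (2,1) → (1,1) → (1,2) → (0,2) → (0,3)
Distance: 5 steps

Solution:

┌───────┬─┐
│    ↱ B│ │
│ ┌─╴ ╷ ╵ │
│ │↱ ↑│   │
│ │ ┌─┴─┐ │
│ │↑│   │ │
│ │ └─┐ ╵ │
│ │A  │   │
│ ├─╴ │ ╶─┤
│ │   │   │
└─┴───┴───┘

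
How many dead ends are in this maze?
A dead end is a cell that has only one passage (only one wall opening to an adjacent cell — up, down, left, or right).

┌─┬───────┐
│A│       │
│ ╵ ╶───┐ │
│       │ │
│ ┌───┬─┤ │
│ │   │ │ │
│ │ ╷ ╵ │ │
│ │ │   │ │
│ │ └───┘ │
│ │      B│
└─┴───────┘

Checking each cell for number of passages:

Dead ends found at positions:
  (0, 0)
  (1, 3)
  (2, 3)
  (4, 0)
Total dead ends: 4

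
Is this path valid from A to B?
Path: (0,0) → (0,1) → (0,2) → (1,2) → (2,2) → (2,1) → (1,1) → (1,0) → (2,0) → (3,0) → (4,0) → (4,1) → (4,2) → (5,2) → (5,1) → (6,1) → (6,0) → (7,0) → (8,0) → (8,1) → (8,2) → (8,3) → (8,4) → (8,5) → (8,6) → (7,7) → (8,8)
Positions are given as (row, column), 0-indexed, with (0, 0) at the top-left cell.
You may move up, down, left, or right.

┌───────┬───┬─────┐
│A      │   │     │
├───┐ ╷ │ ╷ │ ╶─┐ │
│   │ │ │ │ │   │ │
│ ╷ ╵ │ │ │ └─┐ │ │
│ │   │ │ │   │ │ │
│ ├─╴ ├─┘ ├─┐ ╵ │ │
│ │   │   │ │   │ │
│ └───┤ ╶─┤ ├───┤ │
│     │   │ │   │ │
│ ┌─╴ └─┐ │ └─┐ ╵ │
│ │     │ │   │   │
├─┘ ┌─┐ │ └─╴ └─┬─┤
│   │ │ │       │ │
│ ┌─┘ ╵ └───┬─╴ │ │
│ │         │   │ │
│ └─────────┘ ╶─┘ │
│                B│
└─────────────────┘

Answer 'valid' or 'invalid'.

Checking path validity:
Result: Invalid move at step 25: cannot move from (8, 6) to (7, 7).

invalid

Correct solution:

┌───────┬───┬─────┐
│A → ↓  │   │     │
├───┐ ╷ │ ╷ │ ╶─┐ │
│↓ ↰│↓│ │ │ │   │ │
│ ╷ ╵ │ │ │ └─┐ │ │
│↓│↑ ↲│ │ │   │ │ │
│ ├─╴ ├─┘ ├─┐ ╵ │ │
│↓│   │   │ │   │ │
│ └───┤ ╶─┤ ├───┤ │
│↳ → ↓│   │ │   │ │
│ ┌─╴ └─┐ │ └─┐ ╵ │
│ │↓ ↲  │ │   │   │
├─┘ ┌─┐ │ └─╴ └─┬─┤
│↓ ↲│ │ │       │ │
│ ┌─┘ ╵ └───┬─╴ │ │
│↓│         │   │ │
│ └─────────┘ ╶─┘ │
│↳ → → → → → → → B│
└─────────────────┘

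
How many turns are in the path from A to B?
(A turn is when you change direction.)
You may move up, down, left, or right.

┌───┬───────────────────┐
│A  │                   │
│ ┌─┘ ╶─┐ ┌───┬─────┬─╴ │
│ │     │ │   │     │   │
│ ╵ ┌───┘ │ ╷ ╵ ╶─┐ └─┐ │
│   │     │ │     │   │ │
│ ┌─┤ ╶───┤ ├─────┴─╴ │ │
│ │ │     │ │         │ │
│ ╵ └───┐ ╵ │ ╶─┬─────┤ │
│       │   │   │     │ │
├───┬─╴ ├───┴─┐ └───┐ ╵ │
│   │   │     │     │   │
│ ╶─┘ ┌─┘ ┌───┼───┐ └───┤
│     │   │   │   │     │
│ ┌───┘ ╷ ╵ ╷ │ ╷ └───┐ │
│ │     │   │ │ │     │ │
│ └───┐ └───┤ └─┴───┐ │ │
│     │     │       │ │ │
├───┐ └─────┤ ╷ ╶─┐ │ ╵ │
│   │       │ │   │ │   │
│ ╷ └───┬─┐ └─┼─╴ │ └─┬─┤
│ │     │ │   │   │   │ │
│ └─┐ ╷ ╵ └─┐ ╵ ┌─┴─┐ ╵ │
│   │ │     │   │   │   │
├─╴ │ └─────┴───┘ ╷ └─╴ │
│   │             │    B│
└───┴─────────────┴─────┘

Directions: down, down, down, down, right, right, right, down, left, down, left, left, down, down, right, right, down, right, right, right, down, right, down, right, up, right, up, left, up, right, right, down, down, right, down, right, down
Number of turns: 24

Solution:

┌───┬───────────────────┐
│A  │                   │
│ ┌─┘ ╶─┐ ┌───┬─────┬─╴ │
│↓│     │ │   │     │   │
│ ╵ ┌───┘ │ ╷ ╵ ╶─┐ └─┐ │
│↓  │     │ │     │   │ │
│ ┌─┤ ╶───┤ ├─────┴─╴ │ │
│↓│ │     │ │         │ │
│ ╵ └───┐ ╵ │ ╶─┬─────┤ │
│↳ → → ↓│   │   │     │ │
├───┬─╴ ├───┴─┐ └───┐ ╵ │
│   │↓ ↲│     │     │   │
│ ╶─┘ ┌─┘ ┌───┼───┐ └───┤
│↓ ← ↲│   │   │   │     │
│ ┌───┘ ╷ ╵ ╷ │ ╷ └───┐ │
│↓│     │   │ │ │     │ │
│ └───┐ └───┤ └─┴───┐ │ │
│↳ → ↓│     │  ↱ → ↓│ │ │
├───┐ └─────┤ ╷ ╶─┐ │ ╵ │
│   │↳ → → ↓│ │↑ ↰│↓│   │
│ ╷ └───┬─┐ └─┼─╴ │ └─┬─┤
│ │     │ │↳ ↓│↱ ↑│↳ ↓│ │
│ └─┐ ╷ ╵ └─┐ ╵ ┌─┴─┐ ╵ │
│   │ │     │↳ ↑│   │↳ ↓│
├─╴ │ └─────┴───┘ ╷ └─╴ │
│   │             │    B│
└───┴─────────────┴─────┘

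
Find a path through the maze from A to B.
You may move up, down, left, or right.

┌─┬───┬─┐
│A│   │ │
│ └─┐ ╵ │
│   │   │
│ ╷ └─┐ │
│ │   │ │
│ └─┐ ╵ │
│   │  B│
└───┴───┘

Finding the shortest path through the maze:
Path length: 6 steps
Directions: down → right → down → right → down → right

Solution:

┌─┬───┬─┐
│A│   │ │
│ └─┐ ╵ │
│↳ ↓│   │
│ ╷ └─┐ │
│ │↳ ↓│ │
│ └─┐ ╵ │
│   │↳ B│
└───┴───┘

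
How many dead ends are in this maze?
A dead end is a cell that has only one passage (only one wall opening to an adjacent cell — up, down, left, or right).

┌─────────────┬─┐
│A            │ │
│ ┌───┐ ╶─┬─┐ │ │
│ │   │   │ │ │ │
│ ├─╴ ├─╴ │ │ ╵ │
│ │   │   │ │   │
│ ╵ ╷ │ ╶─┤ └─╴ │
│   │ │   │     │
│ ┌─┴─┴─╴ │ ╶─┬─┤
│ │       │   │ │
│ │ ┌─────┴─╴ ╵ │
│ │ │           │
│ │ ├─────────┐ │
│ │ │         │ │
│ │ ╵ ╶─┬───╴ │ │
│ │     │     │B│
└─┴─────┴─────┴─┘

Checking each cell for number of passages:

Dead ends found at positions:
  (0, 7)
  (1, 1)
  (1, 5)
  (3, 2)
  (4, 7)
  (5, 2)
  (7, 0)
  (7, 3)
  (7, 4)
  (7, 7)
Total dead ends: 10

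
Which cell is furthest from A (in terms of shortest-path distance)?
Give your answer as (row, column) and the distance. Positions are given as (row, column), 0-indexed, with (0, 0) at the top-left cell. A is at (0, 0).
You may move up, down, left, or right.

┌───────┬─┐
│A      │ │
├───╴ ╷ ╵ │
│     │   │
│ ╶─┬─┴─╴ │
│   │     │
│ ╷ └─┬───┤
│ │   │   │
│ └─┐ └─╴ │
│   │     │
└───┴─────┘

Computing BFS distances from A to all cells:
Furthest cell: (3, 3)
Distance: 14 steps

Path from A to the furthest cell:

┌───────┬─┐
│A → ↓  │ │
├───╴ ╷ ╵ │
│↓ ← ↲│   │
│ ╶─┬─┴─╴ │
│↳ ↓│     │
│ ╷ └─┬───┤
│ │↳ ↓│B ↰│
│ └─┐ └─╴ │
│   │↳ → ↑│
└───┴─────┘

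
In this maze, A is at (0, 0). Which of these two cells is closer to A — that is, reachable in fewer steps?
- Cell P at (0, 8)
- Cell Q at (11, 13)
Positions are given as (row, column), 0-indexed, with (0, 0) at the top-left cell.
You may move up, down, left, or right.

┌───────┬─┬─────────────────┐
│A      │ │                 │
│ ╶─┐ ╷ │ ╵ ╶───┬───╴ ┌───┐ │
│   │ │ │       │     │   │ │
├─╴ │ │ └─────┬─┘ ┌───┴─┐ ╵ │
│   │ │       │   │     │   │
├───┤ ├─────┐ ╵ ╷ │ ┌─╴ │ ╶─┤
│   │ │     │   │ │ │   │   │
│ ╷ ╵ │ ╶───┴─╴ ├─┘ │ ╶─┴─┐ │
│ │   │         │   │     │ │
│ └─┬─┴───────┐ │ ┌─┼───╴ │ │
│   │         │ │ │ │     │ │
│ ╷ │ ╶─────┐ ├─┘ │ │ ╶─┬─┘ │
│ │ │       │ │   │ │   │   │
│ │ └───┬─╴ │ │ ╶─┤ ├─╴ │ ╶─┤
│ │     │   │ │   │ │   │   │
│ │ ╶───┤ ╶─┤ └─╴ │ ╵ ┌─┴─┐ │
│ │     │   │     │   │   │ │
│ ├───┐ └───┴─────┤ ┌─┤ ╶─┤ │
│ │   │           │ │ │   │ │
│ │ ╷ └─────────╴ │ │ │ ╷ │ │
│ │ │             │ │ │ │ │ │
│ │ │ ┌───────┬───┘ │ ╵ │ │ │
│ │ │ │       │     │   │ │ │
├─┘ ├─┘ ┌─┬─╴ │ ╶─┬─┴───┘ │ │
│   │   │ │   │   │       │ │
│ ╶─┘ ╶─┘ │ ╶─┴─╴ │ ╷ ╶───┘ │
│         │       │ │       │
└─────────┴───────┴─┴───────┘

Shortest path A → P at (0, 8): 18 steps
Shortest path A → Q at (11, 13): 34 steps

P is closer (18 steps vs 34 steps).

Path to P:

┌───────┬─┬─────────────────┐
│A → → ↓│ │      P ← ↰      │
│ ╶─┐ ╷ │ ╵ ╶───┬───╴ ┌───┐ │
│   │ │↓│       │↱ → ↑│   │ │
├─╴ │ │ └─────┬─┘ ┌───┴─┐ ╵ │
│   │ │↳ → → ↓│↱ ↑│     │   │
├───┤ ├─────┐ ╵ ╷ │ ┌─╴ │ ╶─┤
│   │ │     │↳ ↑│ │ │   │   │
│ ╷ ╵ │ ╶───┴─╴ ├─┘ │ ╶─┴─┐ │
│ │   │         │   │     │ │
│ └─┬─┴───────┐ │ ┌─┼───╴ │ │
│   │         │ │ │ │     │ │
│ ╷ │ ╶─────┐ ├─┘ │ │ ╶─┬─┘ │
│ │ │       │ │   │ │   │   │
│ │ └───┬─╴ │ │ ╶─┤ ├─╴ │ ╶─┤
│ │     │   │ │   │ │   │   │
│ │ ╶───┤ ╶─┤ └─╴ │ ╵ ┌─┴─┐ │
│ │     │   │     │   │   │ │
│ ├───┐ └───┴─────┤ ┌─┤ ╶─┤ │
│ │   │           │ │ │   │ │
│ │ ╷ └─────────╴ │ │ │ ╷ │ │
│ │ │             │ │ │ │ │ │
│ │ │ ┌───────┬───┘ │ ╵ │ │ │
│ │ │ │       │     │   │ │ │
├─┘ ├─┘ ┌─┬─╴ │ ╶─┬─┴───┘ │ │
│   │   │ │   │   │       │ │
│ ╶─┘ ╶─┘ │ ╶─┴─╴ │ ╷ ╶───┘ │
│         │       │ │       │
└─────────┴───────┴─┴───────┘

Path to Q:

┌───────┬─┬─────────────────┐
│A → → ↓│ │          ↱ → → ↓│
│ ╶─┐ ╷ │ ╵ ╶───┬───╴ ┌───┐ │
│   │ │↓│       │↱ → ↑│   │↓│
├─╴ │ │ └─────┬─┘ ┌───┴─┐ ╵ │
│   │ │↳ → → ↓│↱ ↑│     │↓ ↲│
├───┤ ├─────┐ ╵ ╷ │ ┌─╴ │ ╶─┤
│   │ │     │↳ ↑│ │ │   │↳ ↓│
│ ╷ ╵ │ ╶───┴─╴ ├─┘ │ ╶─┴─┐ │
│ │   │         │   │     │↓│
│ └─┬─┴───────┐ │ ┌─┼───╴ │ │
│   │         │ │ │ │     │↓│
│ ╷ │ ╶─────┐ ├─┘ │ │ ╶─┬─┘ │
│ │ │       │ │   │ │   │↓ ↲│
│ │ └───┬─╴ │ │ ╶─┤ ├─╴ │ ╶─┤
│ │     │   │ │   │ │   │↳ ↓│
│ │ ╶───┤ ╶─┤ └─╴ │ ╵ ┌─┴─┐ │
│ │     │   │     │   │   │↓│
│ ├───┐ └───┴─────┤ ┌─┤ ╶─┤ │
│ │   │           │ │ │   │↓│
│ │ ╷ └─────────╴ │ │ │ ╷ │ │
│ │ │             │ │ │ │ │↓│
│ │ │ ┌───────┬───┘ │ ╵ │ │ │
│ │ │ │       │     │   │ │Q│
├─┘ ├─┘ ┌─┬─╴ │ ╶─┬─┴───┘ │ │
│   │   │ │   │   │       │ │
│ ╶─┘ ╶─┘ │ ╶─┴─╴ │ ╷ ╶───┘ │
│         │       │ │       │
└─────────┴───────┴─┴───────┘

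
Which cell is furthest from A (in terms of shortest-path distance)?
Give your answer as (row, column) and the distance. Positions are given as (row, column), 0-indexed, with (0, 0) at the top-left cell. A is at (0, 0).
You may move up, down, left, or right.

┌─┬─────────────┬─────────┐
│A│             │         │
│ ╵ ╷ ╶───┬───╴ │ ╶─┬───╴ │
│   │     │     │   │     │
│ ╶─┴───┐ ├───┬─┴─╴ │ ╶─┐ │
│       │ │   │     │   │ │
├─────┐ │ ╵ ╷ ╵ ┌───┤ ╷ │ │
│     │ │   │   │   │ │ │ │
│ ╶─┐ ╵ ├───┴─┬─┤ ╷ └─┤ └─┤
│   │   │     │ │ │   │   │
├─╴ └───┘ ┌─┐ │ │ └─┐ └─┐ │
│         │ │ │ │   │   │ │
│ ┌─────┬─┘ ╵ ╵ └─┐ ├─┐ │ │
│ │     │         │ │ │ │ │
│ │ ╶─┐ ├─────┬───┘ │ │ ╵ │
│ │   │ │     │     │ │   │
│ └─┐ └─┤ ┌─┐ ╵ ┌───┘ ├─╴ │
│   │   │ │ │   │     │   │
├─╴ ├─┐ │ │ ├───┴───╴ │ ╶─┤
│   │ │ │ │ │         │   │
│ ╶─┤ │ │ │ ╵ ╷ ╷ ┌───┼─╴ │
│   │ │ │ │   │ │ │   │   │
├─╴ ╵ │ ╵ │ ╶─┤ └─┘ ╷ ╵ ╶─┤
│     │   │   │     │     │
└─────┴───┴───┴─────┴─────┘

Computing BFS distances from A to all cells:
Furthest cell: (7, 3)
Distance: 70 steps

Path from A to the furthest cell:

┌─┬─────────────┬─────────┐
│A│↱ ↓          │↱ → → → ↓│
│ ╵ ╷ ╶───┬───╴ │ ╶─┬───╴ │
│↳ ↑│↳ → ↓│     │↑ ↰│↓ ← ↲│
│ ╶─┴───┐ ├───┬─┴─╴ │ ╶─┐ │
│       │↓│↱ ↓│↱ → ↑│↳ ↓│ │
├─────┐ │ ╵ ╷ ╵ ┌───┤ ╷ │ │
│     │ │↳ ↑│↳ ↑│↓ ↰│ │↓│ │
│ ╶─┐ ╵ ├───┴─┬─┤ ╷ └─┤ └─┤
│   │   │     │ │↓│↑ ↰│↳ ↓│
├─╴ └───┘ ┌─┐ │ │ └─┐ └─┐ │
│         │ │ │ │↳ ↓│↑ ↰│↓│
│ ┌─────┬─┘ ╵ ╵ └─┐ ├─┐ │ │
│ │↱ → ↓│         │↓│ │↑│↓│
│ │ ╶─┐ ├─────┬───┘ │ │ ╵ │
│ │↑ ↰│B│↓ ← ↰│↓ ← ↲│ │↑ ↲│
│ └─┐ └─┤ ┌─┐ ╵ ┌───┘ ├─╴ │
│   │↑ ↰│↓│ │↑ ↲│     │   │
├─╴ ├─┐ │ │ ├───┴───╴ │ ╶─┤
│   │ │↑│↓│ │         │   │
│ ╶─┤ │ │ │ ╵ ╷ ╷ ┌───┼─╴ │
│   │ │↑│↓│   │ │ │   │   │
├─╴ ╵ │ ╵ │ ╶─┤ └─┘ ╷ ╵ ╶─┤
│     │↑ ↲│   │     │     │
└─────┴───┴───┴─────┴─────┘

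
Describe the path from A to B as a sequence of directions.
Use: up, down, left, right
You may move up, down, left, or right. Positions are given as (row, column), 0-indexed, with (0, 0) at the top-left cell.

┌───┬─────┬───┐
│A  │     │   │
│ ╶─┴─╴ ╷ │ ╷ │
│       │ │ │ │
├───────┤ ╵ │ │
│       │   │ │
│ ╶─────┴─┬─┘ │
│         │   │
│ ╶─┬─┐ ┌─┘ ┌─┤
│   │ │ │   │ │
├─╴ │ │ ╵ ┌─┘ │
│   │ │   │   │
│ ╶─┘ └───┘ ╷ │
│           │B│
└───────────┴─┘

Finding the path and converting it to directions:
Path through cells: (0,0) → (1,0) → (1,1) → (1,2) → (1,3) → (0,3) → (0,4) → (1,4) → (2,4) → (2,5) → (1,5) → (0,5) → (0,6) → (1,6) → (2,6) → (3,6) → (3,5) → (4,5) → (4,4) → (5,4) → (5,3) → (4,3) → (3,3) → (3,2) → (3,1) → (3,0) → (4,0) → (4,1) → (5,1) → (5,0) → (6,0) → (6,1) → (6,2) → (6,3) → (6,4) → (6,5) → (5,5) → (5,6) → (6,6)
Directions: down, right, right, right, up, right, down, down, right, up, up, right, down, down, down, left, down, left, down, left, up, up, left, left, left, down, right, down, left, down, right, right, right, right, right, up, right, down

Solution:

┌───┬─────┬───┐
│A  │  ↱ ↓│↱ ↓│
│ ╶─┴─╴ ╷ │ ╷ │
│↳ → → ↑│↓│↑│↓│
├───────┤ ╵ │ │
│       │↳ ↑│↓│
│ ╶─────┴─┬─┘ │
│↓ ← ← ↰  │↓ ↲│
│ ╶─┬─┐ ┌─┘ ┌─┤
│↳ ↓│ │↑│↓ ↲│ │
├─╴ │ │ ╵ ┌─┘ │
│↓ ↲│ │↑ ↲│↱ ↓│
│ ╶─┘ └───┘ ╷ │
│↳ → → → → ↑│B│
└───────────┴─┘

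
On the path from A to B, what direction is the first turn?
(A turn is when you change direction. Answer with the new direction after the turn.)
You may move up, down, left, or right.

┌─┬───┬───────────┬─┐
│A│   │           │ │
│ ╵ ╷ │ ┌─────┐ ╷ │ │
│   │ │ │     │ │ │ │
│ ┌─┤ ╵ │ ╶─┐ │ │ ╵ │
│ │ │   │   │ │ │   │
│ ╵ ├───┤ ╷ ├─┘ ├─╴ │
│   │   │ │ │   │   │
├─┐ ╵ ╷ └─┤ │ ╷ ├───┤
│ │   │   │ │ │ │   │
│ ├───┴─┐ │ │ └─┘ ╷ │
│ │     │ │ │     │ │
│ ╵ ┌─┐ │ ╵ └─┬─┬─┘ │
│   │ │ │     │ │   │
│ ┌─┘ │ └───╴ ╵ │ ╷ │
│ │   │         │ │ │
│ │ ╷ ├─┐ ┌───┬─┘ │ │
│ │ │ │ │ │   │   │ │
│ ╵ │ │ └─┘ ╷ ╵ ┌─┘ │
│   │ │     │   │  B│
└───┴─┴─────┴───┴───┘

Directions: down, right, up, right, down, down, right, up, up, right, right, right, right, down, down, down, left, down, down, right, right, up, right, down, down, down, down, down
First turn direction: right

Solution:

┌─┬───┬───────────┬─┐
│A│↱ ↓│↱ → → → ↓  │ │
│ ╵ ╷ │ ┌─────┐ ╷ │ │
│↳ ↑│↓│↑│     │↓│ │ │
│ ┌─┤ ╵ │ ╶─┐ │ │ ╵ │
│ │ │↳ ↑│   │ │↓│   │
│ ╵ ├───┤ ╷ ├─┘ ├─╴ │
│   │   │ │ │↓ ↲│   │
├─┐ ╵ ╷ └─┤ │ ╷ ├───┤
│ │   │   │ │↓│ │↱ ↓│
│ ├───┴─┐ │ │ └─┘ ╷ │
│ │     │ │ │↳ → ↑│↓│
│ ╵ ┌─┐ │ ╵ └─┬─┬─┘ │
│   │ │ │     │ │  ↓│
│ ┌─┘ │ └───╴ ╵ │ ╷ │
│ │   │         │ │↓│
│ │ ╷ ├─┐ ┌───┬─┘ │ │
│ │ │ │ │ │   │   │↓│
│ ╵ │ │ └─┘ ╷ ╵ ┌─┘ │
│   │ │     │   │  B│
└───┴─┴─────┴───┴───┘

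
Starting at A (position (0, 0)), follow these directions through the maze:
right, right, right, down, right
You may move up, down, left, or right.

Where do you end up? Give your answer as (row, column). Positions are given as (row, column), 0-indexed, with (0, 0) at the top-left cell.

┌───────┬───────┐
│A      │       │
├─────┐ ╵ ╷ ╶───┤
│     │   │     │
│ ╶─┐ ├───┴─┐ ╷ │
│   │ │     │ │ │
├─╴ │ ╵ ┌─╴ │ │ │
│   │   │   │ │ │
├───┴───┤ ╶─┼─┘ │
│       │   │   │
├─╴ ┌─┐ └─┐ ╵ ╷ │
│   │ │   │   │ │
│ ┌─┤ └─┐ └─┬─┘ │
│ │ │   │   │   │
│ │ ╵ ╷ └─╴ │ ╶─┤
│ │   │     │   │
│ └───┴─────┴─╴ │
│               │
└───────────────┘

Following directions step by step:
Start: (0, 0)
  right: (0, 0) → (0, 1)
  right: (0, 1) → (0, 2)
  right: (0, 2) → (0, 3)
  down: (0, 3) → (1, 3)
  right: (1, 3) → (1, 4)
Final position: (1, 4)

Path taken:

┌───────┬───────┐
│A → → ↓│       │
├─────┐ ╵ ╷ ╶───┤
│     │↳ B│     │
│ ╶─┐ ├───┴─┐ ╷ │
│   │ │     │ │ │
├─╴ │ ╵ ┌─╴ │ │ │
│   │   │   │ │ │
├───┴───┤ ╶─┼─┘ │
│       │   │   │
├─╴ ┌─┐ └─┐ ╵ ╷ │
│   │ │   │   │ │
│ ┌─┤ └─┐ └─┬─┘ │
│ │ │   │   │   │
│ │ ╵ ╷ └─╴ │ ╶─┤
│ │   │     │   │
│ └───┴─────┴─╴ │
│               │
└───────────────┘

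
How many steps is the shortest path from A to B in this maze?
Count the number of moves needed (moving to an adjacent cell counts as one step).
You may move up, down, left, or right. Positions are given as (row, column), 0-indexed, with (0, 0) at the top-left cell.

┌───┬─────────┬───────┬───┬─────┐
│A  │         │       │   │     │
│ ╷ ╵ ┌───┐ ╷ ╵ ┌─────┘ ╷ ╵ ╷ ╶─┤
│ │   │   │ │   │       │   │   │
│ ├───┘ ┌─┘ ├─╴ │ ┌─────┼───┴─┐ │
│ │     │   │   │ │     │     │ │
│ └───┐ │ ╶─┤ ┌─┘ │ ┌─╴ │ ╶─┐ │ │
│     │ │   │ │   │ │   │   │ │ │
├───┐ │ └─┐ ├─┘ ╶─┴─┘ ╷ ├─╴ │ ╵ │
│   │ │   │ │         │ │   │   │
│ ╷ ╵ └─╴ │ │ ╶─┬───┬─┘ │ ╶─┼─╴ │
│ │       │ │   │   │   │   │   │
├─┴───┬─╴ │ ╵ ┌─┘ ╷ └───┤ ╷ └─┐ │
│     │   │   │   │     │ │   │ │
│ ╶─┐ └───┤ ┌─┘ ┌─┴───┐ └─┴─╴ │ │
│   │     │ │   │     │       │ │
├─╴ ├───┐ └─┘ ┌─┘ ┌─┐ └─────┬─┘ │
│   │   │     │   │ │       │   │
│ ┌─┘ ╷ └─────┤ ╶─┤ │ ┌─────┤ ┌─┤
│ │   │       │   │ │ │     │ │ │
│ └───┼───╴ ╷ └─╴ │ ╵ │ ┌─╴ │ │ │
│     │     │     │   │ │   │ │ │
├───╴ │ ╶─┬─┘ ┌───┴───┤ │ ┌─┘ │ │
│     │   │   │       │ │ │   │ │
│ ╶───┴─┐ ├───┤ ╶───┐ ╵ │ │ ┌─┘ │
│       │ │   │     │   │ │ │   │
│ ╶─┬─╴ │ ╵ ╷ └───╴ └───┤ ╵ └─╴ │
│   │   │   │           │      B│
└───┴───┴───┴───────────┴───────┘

Using BFS to find shortest path:
Start: (0, 0), End: (13, 15)
Path found:
(0,0) → (0,1) → (1,1) → (1,2) → (0,2) → (0,3) → (0,4) → (0,5) → (1,5) → (2,5) → (2,4) → (3,4) → (3,5) → (4,5) → (5,5) → (6,5) → (6,6) → (5,6) → (4,6) → (4,7) → (3,7) → (3,8) → (2,8) → (1,8) → (1,9) → (1,10) → (1,11) → (0,11) → (0,12) → (1,12) → (1,13) → (0,13) → (0,14) → (1,14) → (1,15) → (2,15) → (3,15) → (4,15) → (5,15) → (6,15) → (7,15) → (8,15) → (8,14) → (9,14) → (10,14) → (11,14) → (11,13) → (12,13) → (13,13) → (13,14) → (13,15)
Number of steps: 50

Solution:

┌───┬─────────┬───────┬───┬─────┐
│A ↓│↱ → → ↓  │       │↱ ↓│↱ ↓  │
│ ╷ ╵ ┌───┐ ╷ ╵ ┌─────┘ ╷ ╵ ╷ ╶─┤
│ │↳ ↑│   │↓│   │↱ → → ↑│↳ ↑│↳ ↓│
│ ├───┘ ┌─┘ ├─╴ │ ┌─────┼───┴─┐ │
│ │     │↓ ↲│   │↑│     │     │↓│
│ └───┐ │ ╶─┤ ┌─┘ │ ┌─╴ │ ╶─┐ │ │
│     │ │↳ ↓│ │↱ ↑│ │   │   │ │↓│
├───┐ │ └─┐ ├─┘ ╶─┴─┘ ╷ ├─╴ │ ╵ │
│   │ │   │↓│↱ ↑      │ │   │  ↓│
│ ╷ ╵ └─╴ │ │ ╶─┬───┬─┘ │ ╶─┼─╴ │
│ │       │↓│↑  │   │   │   │  ↓│
├─┴───┬─╴ │ ╵ ┌─┘ ╷ └───┤ ╷ └─┐ │
│     │   │↳ ↑│   │     │ │   │↓│
│ ╶─┐ └───┤ ┌─┘ ┌─┴───┐ └─┴─╴ │ │
│   │     │ │   │     │       │↓│
├─╴ ├───┐ └─┘ ┌─┘ ┌─┐ └─────┬─┘ │
│   │   │     │   │ │       │↓ ↲│
│ ┌─┘ ╷ └─────┤ ╶─┤ │ ┌─────┤ ┌─┤
│ │   │       │   │ │ │     │↓│ │
│ └───┼───╴ ╷ └─╴ │ ╵ │ ┌─╴ │ │ │
│     │     │     │   │ │   │↓│ │
├───╴ │ ╶─┬─┘ ┌───┴───┤ │ ┌─┘ │ │
│     │   │   │       │ │ │↓ ↲│ │
│ ╶───┴─┐ ├───┤ ╶───┐ ╵ │ │ ┌─┘ │
│       │ │   │     │   │ │↓│   │
│ ╶─┬─╴ │ ╵ ╷ └───╴ └───┤ ╵ └─╴ │
│   │   │   │           │  ↳ → B│
└───┴───┴───┴───────────┴───────┘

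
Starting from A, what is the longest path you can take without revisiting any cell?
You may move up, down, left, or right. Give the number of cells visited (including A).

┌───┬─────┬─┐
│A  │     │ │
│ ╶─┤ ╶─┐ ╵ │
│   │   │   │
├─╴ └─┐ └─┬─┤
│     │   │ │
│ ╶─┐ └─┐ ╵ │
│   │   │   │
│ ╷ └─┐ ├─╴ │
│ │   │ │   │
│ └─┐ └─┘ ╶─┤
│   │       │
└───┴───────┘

Finding longest simple path using DFS:
Start: (0, 0)
Longest path visits 26 cells
Path: A → down → right → down → left → down → right → down → right → down → right → right → up → right → up → left → up → left → up → left → up → right → right → down → right → up

Solution:

┌───┬─────┬─┐
│A  │↱ → ↓│B│
│ ╶─┤ ╶─┐ ╵ │
│↳ ↓│↑ ↰│↳ ↑│
├─╴ └─┐ └─┬─┤
│↓ ↲  │↑ ↰│ │
│ ╶─┐ └─┐ ╵ │
│↳ ↓│   │↑ ↰│
│ ╷ └─┐ ├─╴ │
│ │↳ ↓│ │↱ ↑│
│ └─┐ └─┘ ╶─┤
│   │↳ → ↑  │
└───┴───────┘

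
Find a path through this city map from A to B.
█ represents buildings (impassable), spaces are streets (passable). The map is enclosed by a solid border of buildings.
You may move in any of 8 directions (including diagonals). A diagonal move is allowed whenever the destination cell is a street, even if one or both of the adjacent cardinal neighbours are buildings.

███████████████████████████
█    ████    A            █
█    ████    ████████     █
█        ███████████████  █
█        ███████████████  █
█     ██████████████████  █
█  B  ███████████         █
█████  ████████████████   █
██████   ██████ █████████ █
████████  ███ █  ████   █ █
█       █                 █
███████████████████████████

Finding the shortest path from A to B:
Movement: 8-directional
Path length: 10 steps
Directions: left → left → left → down-left → down-left → left → left → down-left → down-left → down-left

Solution:

███████████████████████████
█    ████ ↙←←A            █
█    ████↙   ████████     █
█     ↙←←███████████████  █
█    ↙   ███████████████  █
█   ↙ ██████████████████  █
█  B  ███████████         █
█████  ████████████████   █
██████   ██████ █████████ █
████████  ███ █  ████   █ █
█       █                 █
███████████████████████████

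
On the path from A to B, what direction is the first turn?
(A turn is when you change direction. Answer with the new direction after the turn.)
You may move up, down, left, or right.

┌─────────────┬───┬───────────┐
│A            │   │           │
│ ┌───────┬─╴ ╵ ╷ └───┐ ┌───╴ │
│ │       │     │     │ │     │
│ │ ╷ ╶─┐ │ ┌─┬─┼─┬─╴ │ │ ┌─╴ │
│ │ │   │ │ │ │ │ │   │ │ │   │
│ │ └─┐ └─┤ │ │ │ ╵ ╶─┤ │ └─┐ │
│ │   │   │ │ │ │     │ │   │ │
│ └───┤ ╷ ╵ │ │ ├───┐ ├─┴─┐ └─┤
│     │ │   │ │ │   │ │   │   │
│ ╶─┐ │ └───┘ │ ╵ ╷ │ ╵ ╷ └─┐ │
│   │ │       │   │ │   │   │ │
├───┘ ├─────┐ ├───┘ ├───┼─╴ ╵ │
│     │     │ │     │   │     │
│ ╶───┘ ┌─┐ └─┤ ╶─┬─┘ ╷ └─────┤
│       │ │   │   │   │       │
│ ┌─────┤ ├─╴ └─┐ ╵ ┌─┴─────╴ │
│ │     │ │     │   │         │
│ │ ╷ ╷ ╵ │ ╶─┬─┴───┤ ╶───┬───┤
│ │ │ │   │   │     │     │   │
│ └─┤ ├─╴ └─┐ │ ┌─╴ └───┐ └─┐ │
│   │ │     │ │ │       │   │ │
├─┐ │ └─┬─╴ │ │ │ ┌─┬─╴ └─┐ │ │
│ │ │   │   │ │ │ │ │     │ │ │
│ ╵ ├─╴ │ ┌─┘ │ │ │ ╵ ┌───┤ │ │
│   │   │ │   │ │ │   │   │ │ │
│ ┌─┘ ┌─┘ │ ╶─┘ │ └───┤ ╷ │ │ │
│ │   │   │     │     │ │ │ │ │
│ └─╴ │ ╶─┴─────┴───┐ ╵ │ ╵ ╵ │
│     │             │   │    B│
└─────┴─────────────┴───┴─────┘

Directions: down, down, down, down, right, right, down, down, left, left, down, right, right, right, up, right, right, down, right, down, left, down, right, down, down, down, left, down, right, right, up, up, up, up, right, right, down, left, down, down, down, right, right, down, right, up, up, right, down, down, right, right
First turn direction: right

Solution:

┌─────────────┬───┬───────────┐
│A            │   │           │
│ ┌───────┬─╴ ╵ ╷ └───┐ ┌───╴ │
│↓│       │     │     │ │     │
│ │ ╷ ╶─┐ │ ┌─┬─┼─┬─╴ │ │ ┌─╴ │
│↓│ │   │ │ │ │ │ │   │ │ │   │
│ │ └─┐ └─┤ │ │ │ ╵ ╶─┤ │ └─┐ │
│↓│   │   │ │ │ │     │ │   │ │
│ └───┤ ╷ ╵ │ │ ├───┐ ├─┴─┐ └─┤
│↳ → ↓│ │   │ │ │   │ │   │   │
│ ╶─┐ │ └───┘ │ ╵ ╷ │ ╵ ╷ └─┐ │
│   │↓│       │   │ │   │   │ │
├───┘ ├─────┐ ├───┘ ├───┼─╴ ╵ │
│↓ ← ↲│↱ → ↓│ │     │   │     │
│ ╶───┘ ┌─┐ └─┤ ╶─┬─┘ ╷ └─────┤
│↳ → → ↑│ │↳ ↓│   │   │       │
│ ┌─────┤ ├─╴ └─┐ ╵ ┌─┴─────╴ │
│ │     │ │↓ ↲  │   │         │
│ │ ╷ ╷ ╵ │ ╶─┬─┴───┤ ╶───┬───┤
│ │ │ │   │↳ ↓│↱ → ↓│     │   │
│ └─┤ ├─╴ └─┐ │ ┌─╴ └───┐ └─┐ │
│   │ │     │↓│↑│↓ ↲    │   │ │
├─┐ │ └─┬─╴ │ │ │ ┌─┬─╴ └─┐ │ │
│ │ │   │   │↓│↑│↓│ │     │ │ │
│ ╵ ├─╴ │ ┌─┘ │ │ │ ╵ ┌───┤ │ │
│   │   │ │↓ ↲│↑│↓│   │↱ ↓│ │ │
│ ┌─┘ ┌─┘ │ ╶─┘ │ └───┤ ╷ │ │ │
│ │   │   │↳ → ↑│↳ → ↓│↑│↓│ │ │
│ └─╴ │ ╶─┴─────┴───┐ ╵ │ ╵ ╵ │
│     │             │↳ ↑│↳ → B│
└─────┴─────────────┴───┴─────┘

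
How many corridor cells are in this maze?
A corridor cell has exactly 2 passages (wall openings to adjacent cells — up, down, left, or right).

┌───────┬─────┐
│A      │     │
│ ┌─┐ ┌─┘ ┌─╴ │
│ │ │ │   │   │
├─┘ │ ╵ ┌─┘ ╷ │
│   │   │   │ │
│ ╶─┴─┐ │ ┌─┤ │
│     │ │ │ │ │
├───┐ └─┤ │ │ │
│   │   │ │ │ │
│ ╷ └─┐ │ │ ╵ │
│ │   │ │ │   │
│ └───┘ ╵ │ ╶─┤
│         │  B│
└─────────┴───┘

Counting cells with exactly 2 passages:
Total corridor cells: 37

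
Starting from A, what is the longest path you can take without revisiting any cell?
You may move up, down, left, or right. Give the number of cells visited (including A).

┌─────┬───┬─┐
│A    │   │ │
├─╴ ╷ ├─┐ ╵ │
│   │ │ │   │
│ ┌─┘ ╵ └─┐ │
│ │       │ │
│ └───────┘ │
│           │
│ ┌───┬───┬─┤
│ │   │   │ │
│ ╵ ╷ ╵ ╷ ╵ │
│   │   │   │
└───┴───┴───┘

Finding longest simple path using DFS:
Start: (0, 0)
Longest path visits 18 cells
Path: A → right → down → left → down → down → down → down → right → up → right → down → right → up → right → down → right → up

Solution:

┌─────┬───┬─┐
│A ↓  │   │ │
├─╴ ╷ ├─┐ ╵ │
│↓ ↲│ │ │   │
│ ┌─┘ ╵ └─┐ │
│↓│       │ │
│ └───────┘ │
│↓          │
│ ┌───┬───┬─┤
│↓│↱ ↓│↱ ↓│B│
│ ╵ ╷ ╵ ╷ ╵ │
│↳ ↑│↳ ↑│↳ ↑│
└───┴───┴───┘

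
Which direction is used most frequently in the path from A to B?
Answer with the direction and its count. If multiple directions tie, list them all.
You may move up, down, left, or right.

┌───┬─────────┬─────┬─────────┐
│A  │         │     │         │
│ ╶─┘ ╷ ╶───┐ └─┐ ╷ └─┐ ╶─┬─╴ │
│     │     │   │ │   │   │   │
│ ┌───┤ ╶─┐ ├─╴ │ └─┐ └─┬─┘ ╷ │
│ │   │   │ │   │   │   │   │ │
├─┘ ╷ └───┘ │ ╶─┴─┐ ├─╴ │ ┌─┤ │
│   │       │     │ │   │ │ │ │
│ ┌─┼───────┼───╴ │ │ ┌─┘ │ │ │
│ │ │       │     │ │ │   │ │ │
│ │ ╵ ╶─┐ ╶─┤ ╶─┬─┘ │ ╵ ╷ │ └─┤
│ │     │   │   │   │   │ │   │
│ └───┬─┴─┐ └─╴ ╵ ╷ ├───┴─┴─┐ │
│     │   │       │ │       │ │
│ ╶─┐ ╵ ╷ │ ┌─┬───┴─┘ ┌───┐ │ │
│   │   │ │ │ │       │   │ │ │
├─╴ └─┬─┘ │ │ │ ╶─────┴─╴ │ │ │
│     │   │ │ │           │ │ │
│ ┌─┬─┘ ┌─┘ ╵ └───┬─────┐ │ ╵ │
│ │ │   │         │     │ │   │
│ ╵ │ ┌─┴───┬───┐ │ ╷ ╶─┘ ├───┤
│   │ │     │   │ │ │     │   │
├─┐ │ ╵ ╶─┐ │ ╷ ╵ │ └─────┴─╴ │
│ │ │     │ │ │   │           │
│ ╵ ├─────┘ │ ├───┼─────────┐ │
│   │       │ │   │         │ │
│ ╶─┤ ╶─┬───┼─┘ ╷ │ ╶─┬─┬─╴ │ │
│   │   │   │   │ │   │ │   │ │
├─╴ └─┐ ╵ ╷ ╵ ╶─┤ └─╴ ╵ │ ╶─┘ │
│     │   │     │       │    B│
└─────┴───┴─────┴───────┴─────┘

Directions: down, right, right, up, right, down, right, right, down, down, left, left, left, up, left, down, left, down, down, down, right, right, down, right, up, right, down, down, left, down, left, down, down, right, up, right, right, down, down, left, left, left, down, right, down, right, up, right, down, right, up, right, up, right, down, down, right, right, up, left, up, right, right, right, right, down, left, down, right, right
Counts: {'down': 23, 'right': 26, 'up': 9, 'left': 12}
Most common: right (26 times)

Solution:

┌───┬─────────┬─────┬─────────┐
│A  │↱ ↓      │     │         │
│ ╶─┘ ╷ ╶───┐ └─┐ ╷ └─┐ ╶─┬─╴ │
│↳ → ↑│↳ → ↓│   │ │   │   │   │
│ ┌───┤ ╶─┐ ├─╴ │ └─┐ └─┬─┘ ╷ │
│ │↓ ↰│   │↓│   │   │   │   │ │
├─┘ ╷ └───┘ │ ╶─┴─┐ ├─╴ │ ┌─┤ │
│↓ ↲│↑ ← ← ↲│     │ │   │ │ │ │
│ ┌─┼───────┼───╴ │ │ ┌─┘ │ │ │
│↓│ │       │     │ │ │   │ │ │
│ │ ╵ ╶─┐ ╶─┤ ╶─┬─┘ │ ╵ ╷ │ └─┤
│↓│     │   │   │   │   │ │   │
│ └───┬─┴─┐ └─╴ ╵ ╷ ├───┴─┴─┐ │
│↳ → ↓│↱ ↓│       │ │       │ │
│ ╶─┐ ╵ ╷ │ ┌─┬───┴─┘ ┌───┐ │ │
│   │↳ ↑│↓│ │ │       │   │ │ │
├─╴ └─┬─┘ │ │ │ ╶─────┴─╴ │ │ │
│     │↓ ↲│ │ │           │ │ │
│ ┌─┬─┘ ┌─┘ ╵ └───┬─────┐ │ ╵ │
│ │ │↓ ↲│         │     │ │   │
│ ╵ │ ┌─┴───┬───┐ │ ╷ ╶─┘ ├───┤
│   │↓│↱ → ↓│   │ │ │     │   │
├─┐ │ ╵ ╶─┐ │ ╷ ╵ │ └─────┴─╴ │
│ │ │↳ ↑  │↓│ │   │           │
│ ╵ ├─────┘ │ ├───┼─────────┐ │
│   │↓ ← ← ↲│ │↱ ↓│↱ → → → ↓│ │
│ ╶─┤ ╶─┬───┼─┘ ╷ │ ╶─┬─┬─╴ │ │
│   │↳ ↓│↱ ↓│↱ ↑│↓│↑ ↰│ │↓ ↲│ │
├─╴ └─┐ ╵ ╷ ╵ ╶─┤ └─╴ ╵ │ ╶─┘ │
│     │↳ ↑│↳ ↑  │↳ → ↑  │↳ → B│
└─────┴───┴─────┴───────┴─────┘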